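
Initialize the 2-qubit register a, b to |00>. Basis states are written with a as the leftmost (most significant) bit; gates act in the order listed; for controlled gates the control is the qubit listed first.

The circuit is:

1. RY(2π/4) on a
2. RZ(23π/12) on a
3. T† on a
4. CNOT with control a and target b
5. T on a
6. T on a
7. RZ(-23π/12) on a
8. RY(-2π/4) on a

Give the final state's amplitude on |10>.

The amplitude on |10> is -1/2.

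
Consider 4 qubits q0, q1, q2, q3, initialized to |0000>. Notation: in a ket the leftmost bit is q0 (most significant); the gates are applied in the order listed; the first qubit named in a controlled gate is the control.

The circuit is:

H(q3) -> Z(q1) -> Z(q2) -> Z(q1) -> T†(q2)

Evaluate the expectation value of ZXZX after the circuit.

The observable ZXZX averages to 0.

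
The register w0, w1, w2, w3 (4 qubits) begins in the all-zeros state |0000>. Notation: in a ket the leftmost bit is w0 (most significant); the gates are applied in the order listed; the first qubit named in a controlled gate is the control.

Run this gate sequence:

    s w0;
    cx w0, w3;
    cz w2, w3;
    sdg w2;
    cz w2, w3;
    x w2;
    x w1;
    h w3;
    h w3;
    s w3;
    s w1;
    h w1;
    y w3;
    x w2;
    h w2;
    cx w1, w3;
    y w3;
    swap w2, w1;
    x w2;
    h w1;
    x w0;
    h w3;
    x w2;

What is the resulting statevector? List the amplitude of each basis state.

The resulting statevector has amplitude I/2 on |1000>, I/2 on |1001>, I/2 on |1010>, -I/2 on |1011>, and 0 on every other basis state.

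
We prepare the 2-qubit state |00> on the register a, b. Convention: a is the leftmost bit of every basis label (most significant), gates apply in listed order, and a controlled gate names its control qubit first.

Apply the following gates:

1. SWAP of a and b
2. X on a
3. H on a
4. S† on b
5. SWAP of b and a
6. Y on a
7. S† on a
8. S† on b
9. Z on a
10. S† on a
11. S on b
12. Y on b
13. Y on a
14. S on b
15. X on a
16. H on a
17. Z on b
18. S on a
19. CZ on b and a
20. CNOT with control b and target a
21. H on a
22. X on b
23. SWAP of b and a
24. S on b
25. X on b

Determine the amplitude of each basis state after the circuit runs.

After the circuit, the state carries amplitude sqrt(2)*(-1 - I)/4 on |00>, sqrt(2)*(1 + I)/4 on |01>, sqrt(2)*(-1 - I)/4 on |10>, sqrt(2)*(1 + I)/4 on |11>.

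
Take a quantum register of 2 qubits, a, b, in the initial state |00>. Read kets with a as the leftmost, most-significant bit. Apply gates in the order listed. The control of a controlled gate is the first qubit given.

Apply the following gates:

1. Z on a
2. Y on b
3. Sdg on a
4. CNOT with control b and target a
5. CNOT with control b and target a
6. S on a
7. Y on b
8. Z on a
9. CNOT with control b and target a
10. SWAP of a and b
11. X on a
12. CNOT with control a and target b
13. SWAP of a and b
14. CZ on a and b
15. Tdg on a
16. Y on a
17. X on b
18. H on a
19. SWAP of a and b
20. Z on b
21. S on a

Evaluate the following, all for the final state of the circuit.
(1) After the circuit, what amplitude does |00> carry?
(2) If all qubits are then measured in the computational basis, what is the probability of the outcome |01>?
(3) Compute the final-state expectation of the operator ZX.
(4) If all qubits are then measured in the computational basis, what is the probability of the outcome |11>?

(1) The amplitude on |00> is sqrt(2)*exp(I*pi/4)/2. Key observation: the block from step 1 through step 8 cancels to the identity and can be dropped.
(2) The probability of measuring |01> is 1/2.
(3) In the final state, ZX has expectation -1.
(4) The probability of measuring |11> is 0.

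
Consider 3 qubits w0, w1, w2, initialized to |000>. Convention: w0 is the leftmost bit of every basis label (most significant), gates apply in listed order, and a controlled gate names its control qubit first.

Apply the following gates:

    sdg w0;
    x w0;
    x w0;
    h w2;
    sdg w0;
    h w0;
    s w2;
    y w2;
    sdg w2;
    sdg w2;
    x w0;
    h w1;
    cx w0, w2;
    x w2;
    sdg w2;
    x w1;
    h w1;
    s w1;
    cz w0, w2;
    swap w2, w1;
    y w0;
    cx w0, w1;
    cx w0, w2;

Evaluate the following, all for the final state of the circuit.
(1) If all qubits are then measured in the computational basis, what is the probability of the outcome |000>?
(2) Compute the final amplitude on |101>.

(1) Outcome |000> occurs with probability 1/4.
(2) |101> carries amplitude 1/2 in the final state.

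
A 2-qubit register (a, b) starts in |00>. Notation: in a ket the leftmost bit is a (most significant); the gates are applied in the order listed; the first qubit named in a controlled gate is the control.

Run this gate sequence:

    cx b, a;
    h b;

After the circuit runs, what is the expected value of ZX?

The expectation value of ZX is 1.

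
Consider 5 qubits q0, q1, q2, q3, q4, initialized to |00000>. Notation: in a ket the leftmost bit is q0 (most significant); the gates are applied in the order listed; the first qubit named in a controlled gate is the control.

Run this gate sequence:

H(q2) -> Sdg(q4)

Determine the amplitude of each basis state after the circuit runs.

The resulting statevector has amplitude sqrt(2)/2 on |00000>, sqrt(2)/2 on |00100>, and 0 on every other basis state.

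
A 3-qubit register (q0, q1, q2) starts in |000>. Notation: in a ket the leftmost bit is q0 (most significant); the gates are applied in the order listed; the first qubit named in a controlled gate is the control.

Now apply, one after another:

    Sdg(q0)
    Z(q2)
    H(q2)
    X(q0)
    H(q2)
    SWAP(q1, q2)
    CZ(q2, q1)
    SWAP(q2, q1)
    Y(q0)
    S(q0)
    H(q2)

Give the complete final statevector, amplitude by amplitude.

The final amplitudes are -sqrt(2)*I/2 on |000>, -sqrt(2)*I/2 on |001>, and 0 on every other basis state.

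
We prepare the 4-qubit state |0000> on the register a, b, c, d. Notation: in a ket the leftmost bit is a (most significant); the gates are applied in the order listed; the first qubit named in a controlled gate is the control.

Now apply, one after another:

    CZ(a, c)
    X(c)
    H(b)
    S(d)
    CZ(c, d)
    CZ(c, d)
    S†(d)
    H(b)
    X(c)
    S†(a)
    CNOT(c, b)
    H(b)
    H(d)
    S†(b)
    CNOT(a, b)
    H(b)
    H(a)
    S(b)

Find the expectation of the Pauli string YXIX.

In the final state, YXIX has expectation 0. Key observation: steps 2-9 multiply out to the identity, so the circuit reduces to the remaining gates.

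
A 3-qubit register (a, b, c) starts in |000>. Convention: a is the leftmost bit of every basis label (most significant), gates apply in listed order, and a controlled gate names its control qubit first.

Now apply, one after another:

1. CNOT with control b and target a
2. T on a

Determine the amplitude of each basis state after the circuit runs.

After the circuit, the state carries amplitude 1 on |000>, and 0 on every other basis state.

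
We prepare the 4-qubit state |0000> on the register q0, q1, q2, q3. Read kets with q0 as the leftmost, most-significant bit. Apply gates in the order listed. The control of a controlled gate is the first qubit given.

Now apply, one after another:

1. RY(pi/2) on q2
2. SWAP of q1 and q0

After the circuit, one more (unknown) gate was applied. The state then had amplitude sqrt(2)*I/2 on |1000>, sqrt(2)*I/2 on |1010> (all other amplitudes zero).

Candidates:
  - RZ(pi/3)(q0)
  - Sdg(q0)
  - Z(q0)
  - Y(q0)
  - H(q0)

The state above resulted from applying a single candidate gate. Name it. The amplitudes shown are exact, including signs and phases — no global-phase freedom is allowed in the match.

It was Y(q0) that produced the state shown.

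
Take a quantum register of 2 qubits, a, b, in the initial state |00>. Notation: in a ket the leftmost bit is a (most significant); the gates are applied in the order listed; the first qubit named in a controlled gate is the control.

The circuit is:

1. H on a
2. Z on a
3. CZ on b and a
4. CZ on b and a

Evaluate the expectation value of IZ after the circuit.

The expectation value of IZ is 1. Key observation: gates 3-4 undo each other exactly, leaving only the rest of the circuit to track.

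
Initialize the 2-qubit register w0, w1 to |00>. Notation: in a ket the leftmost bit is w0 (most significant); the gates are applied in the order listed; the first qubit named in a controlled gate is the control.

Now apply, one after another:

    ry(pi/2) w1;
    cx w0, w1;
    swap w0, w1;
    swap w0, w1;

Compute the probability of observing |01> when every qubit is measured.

The probability of measuring |01> is 1/2.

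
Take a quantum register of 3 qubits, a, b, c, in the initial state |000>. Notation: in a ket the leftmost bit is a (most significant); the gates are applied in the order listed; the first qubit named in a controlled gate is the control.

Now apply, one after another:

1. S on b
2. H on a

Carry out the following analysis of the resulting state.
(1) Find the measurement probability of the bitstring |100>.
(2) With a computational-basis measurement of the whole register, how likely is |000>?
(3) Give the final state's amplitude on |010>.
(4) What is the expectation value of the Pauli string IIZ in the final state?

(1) The probability of measuring |100> is 1/2.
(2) The probability of measuring |000> is 1/2.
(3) The amplitude on |010> is 0.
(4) In the final state, IIZ has expectation 1.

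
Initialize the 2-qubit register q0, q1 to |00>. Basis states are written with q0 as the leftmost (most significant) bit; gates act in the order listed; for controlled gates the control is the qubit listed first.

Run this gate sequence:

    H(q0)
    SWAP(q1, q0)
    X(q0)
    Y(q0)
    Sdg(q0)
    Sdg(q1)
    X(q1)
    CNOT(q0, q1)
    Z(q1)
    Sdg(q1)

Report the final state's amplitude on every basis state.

The resulting statevector has amplitude -sqrt(2)/2 on |00>, sqrt(2)/2 on |01>, 0 on |10>, 0 on |11>.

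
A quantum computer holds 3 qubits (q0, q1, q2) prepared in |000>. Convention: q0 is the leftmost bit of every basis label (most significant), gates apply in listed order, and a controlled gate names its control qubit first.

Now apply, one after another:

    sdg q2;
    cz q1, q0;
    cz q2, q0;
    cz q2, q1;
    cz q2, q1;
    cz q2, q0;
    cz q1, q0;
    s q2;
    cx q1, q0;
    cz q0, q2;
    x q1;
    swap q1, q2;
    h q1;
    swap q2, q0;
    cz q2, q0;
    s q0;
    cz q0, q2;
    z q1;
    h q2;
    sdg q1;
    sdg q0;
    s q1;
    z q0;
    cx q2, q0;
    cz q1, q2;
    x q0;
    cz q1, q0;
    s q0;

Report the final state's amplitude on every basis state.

After the circuit, the state carries amplitude -1/2 on |000>, 0 on |001>, 1/2 on |010>, 0 on |011>, 0 on |100>, -I/2 on |101>, 0 on |110>, I/2 on |111>. Key observation: the block from step 1 through step 8 cancels to the identity and can be dropped.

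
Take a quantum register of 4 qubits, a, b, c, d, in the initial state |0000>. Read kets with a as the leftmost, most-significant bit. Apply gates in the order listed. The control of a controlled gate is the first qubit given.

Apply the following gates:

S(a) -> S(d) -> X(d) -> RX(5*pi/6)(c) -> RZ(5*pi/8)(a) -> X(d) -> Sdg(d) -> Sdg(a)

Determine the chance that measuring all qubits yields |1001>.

The probability of measuring |1001> is 0.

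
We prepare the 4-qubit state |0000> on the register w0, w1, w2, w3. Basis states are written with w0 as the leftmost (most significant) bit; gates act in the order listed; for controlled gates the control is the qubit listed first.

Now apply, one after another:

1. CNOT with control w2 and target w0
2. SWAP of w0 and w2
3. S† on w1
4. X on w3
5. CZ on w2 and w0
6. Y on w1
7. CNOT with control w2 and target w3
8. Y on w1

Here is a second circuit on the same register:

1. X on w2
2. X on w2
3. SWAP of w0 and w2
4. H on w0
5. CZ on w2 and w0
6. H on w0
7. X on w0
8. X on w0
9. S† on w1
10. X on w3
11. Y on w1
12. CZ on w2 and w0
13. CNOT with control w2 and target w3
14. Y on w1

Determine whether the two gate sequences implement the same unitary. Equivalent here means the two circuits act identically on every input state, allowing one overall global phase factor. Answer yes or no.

No — the two circuits implement different unitaries, even allowing a global phase.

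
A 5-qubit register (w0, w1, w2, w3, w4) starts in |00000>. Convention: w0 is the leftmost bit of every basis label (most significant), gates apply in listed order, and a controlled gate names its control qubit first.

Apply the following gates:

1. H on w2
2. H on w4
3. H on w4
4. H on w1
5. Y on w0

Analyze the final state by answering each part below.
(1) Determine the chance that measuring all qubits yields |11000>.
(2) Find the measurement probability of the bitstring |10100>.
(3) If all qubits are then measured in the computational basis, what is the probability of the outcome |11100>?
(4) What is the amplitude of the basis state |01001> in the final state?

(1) The probability of measuring |11000> is 1/4. Key observation: the block from step 2 through step 3 cancels to the identity and can be dropped.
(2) Outcome |10100> occurs with probability 1/4.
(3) The probability of measuring |11100> is 1/4.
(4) The amplitude on |01001> is 0.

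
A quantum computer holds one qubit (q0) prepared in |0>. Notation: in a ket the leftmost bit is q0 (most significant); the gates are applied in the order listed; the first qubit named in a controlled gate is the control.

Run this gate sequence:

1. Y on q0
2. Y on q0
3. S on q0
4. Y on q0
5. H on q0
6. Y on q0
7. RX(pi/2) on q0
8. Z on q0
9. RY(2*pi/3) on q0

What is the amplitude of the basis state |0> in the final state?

|0> carries amplitude -(1 + sqrt(3))*(1 - I)/4 in the final state.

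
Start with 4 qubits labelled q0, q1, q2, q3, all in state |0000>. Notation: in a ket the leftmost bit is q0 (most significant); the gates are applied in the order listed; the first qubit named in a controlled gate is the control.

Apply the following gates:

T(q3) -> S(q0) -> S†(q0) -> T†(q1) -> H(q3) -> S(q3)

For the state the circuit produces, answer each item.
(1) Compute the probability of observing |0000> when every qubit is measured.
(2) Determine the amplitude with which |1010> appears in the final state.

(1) The probability of measuring |0000> is 1/2.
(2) The amplitude on |1010> is 0.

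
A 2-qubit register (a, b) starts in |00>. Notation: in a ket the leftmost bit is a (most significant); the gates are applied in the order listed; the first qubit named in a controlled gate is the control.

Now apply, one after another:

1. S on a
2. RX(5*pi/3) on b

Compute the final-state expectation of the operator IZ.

The expectation value of IZ is 1/2.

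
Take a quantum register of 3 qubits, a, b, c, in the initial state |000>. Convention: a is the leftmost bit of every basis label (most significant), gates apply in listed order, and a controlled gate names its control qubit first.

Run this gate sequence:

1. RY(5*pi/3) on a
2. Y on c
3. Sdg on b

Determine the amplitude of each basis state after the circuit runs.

The resulting statevector has amplitude -sqrt(3)*I/2 on |001>, I/2 on |101>, and 0 on every other basis state.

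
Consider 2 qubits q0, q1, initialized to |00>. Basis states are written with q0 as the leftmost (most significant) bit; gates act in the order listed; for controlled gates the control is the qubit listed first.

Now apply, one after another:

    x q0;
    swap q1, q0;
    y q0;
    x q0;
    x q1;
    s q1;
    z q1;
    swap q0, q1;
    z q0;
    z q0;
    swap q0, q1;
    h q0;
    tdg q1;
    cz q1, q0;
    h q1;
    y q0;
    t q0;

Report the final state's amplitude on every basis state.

The resulting statevector has amplitude 1/2 on |00>, 1/2 on |01>, -exp(I*pi/4)/2 on |10>, -exp(I*pi/4)/2 on |11>.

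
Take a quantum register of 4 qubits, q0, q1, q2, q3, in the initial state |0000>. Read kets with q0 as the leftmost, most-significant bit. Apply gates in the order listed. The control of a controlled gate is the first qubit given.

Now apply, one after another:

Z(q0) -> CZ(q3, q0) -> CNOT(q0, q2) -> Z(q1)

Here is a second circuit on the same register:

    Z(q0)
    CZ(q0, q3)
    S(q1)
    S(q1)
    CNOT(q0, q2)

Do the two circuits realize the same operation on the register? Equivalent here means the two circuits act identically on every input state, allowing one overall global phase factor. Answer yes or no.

Yes, they are equivalent — the unitaries differ by at most a global phase.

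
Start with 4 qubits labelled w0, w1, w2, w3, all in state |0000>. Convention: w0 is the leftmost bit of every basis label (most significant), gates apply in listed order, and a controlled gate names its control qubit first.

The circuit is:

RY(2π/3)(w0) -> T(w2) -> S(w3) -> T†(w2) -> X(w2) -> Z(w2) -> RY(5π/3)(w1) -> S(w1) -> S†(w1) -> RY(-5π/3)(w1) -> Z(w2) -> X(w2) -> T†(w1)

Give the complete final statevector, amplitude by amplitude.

After the circuit, the state carries amplitude 1/2 on |0000>, sqrt(3)/2 on |1000>, and 0 on every other basis state.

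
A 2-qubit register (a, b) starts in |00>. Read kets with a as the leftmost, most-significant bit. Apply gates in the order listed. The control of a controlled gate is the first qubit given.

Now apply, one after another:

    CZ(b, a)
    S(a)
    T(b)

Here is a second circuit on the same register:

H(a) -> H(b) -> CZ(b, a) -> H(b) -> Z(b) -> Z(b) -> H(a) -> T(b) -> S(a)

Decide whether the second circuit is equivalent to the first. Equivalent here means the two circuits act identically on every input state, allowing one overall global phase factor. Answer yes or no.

No, they are not equivalent — no single phase factor reconciles the two unitaries.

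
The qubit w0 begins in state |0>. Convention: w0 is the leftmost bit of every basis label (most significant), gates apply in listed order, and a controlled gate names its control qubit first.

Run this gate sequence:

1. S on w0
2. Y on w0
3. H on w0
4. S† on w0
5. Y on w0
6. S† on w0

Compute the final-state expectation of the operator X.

The expectation value of X is 1.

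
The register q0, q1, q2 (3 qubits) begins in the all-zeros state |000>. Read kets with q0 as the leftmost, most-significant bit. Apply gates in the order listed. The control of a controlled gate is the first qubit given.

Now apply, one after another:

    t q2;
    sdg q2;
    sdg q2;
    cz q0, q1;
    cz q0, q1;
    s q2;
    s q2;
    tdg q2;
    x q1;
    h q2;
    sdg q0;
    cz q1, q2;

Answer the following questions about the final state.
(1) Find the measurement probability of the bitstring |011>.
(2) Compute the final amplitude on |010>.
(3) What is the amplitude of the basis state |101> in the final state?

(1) A full measurement returns |011> with probability 1/2.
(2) The final state's coefficient on |010> equals sqrt(2)/2.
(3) |101> carries amplitude 0 in the final state.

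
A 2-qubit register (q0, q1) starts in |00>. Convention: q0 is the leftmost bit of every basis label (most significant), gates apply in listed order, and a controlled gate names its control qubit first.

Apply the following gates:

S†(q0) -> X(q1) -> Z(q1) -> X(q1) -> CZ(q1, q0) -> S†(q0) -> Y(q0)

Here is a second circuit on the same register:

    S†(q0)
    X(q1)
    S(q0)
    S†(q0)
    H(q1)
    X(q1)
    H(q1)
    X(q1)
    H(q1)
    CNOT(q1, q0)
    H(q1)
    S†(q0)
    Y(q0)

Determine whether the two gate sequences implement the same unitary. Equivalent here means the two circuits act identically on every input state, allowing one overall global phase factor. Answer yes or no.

No — the two circuits implement different unitaries, even allowing a global phase.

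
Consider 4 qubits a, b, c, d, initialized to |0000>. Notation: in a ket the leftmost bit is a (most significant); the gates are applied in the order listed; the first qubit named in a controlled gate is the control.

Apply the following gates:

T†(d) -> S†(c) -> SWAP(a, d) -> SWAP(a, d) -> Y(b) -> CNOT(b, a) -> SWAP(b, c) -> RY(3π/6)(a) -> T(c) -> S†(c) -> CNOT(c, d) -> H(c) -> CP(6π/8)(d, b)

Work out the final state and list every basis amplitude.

After the circuit, the state carries amplitude -exp(I*pi/4)/2 on |0001>, exp(I*pi/4)/2 on |0011>, exp(I*pi/4)/2 on |1001>, -exp(I*pi/4)/2 on |1011>, and 0 on every other basis state. Key observation: the block from step 3 through step 4 cancels to the identity and can be dropped.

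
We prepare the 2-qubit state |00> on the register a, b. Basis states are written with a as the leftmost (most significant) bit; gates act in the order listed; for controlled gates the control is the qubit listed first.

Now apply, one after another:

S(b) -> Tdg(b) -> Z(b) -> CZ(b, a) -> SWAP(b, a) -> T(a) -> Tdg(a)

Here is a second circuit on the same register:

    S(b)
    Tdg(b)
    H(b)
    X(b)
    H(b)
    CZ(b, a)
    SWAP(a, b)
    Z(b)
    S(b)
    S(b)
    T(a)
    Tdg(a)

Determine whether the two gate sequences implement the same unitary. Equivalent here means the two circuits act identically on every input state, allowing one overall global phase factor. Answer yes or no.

Yes, they are equivalent — the unitaries differ by at most a global phase.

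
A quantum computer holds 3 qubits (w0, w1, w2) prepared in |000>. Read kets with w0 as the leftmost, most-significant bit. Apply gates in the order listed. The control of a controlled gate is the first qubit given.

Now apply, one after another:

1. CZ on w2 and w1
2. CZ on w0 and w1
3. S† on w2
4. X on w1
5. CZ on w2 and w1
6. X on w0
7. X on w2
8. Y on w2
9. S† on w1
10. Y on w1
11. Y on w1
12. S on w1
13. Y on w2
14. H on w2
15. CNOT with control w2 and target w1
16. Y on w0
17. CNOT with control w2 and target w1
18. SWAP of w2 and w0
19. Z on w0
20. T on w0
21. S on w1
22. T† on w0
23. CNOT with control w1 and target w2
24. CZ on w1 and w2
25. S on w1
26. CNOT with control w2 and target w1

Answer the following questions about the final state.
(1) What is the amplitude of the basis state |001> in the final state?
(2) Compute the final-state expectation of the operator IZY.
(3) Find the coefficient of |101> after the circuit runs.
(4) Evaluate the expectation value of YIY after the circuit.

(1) |001> carries amplitude -sqrt(2)*I/2 in the final state. Key observation: gates 8-13 undo each other exactly, leaving only the rest of the circuit to track.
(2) In the final state, IZY has expectation 0.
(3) The amplitude on |101> is -sqrt(2)*I/2.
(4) In the final state, YIY has expectation 0.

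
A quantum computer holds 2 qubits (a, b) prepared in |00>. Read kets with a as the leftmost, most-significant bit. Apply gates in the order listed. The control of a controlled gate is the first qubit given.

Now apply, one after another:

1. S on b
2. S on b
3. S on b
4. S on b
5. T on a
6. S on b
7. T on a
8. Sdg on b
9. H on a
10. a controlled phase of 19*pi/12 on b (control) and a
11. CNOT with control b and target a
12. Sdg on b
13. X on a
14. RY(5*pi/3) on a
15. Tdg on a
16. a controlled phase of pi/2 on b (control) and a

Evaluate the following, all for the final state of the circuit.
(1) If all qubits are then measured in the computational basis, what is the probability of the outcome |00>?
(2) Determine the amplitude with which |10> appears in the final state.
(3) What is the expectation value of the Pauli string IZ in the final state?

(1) Outcome |00> occurs with probability sqrt(3)/4 + 1/2. Key observation: steps 1-4 multiply out to the identity, so the circuit reduces to the remaining gates.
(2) The amplitude on |10> is (-sqrt(2) + sqrt(6))*exp(3*I*pi/4)/4.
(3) The expectation value of IZ is 1.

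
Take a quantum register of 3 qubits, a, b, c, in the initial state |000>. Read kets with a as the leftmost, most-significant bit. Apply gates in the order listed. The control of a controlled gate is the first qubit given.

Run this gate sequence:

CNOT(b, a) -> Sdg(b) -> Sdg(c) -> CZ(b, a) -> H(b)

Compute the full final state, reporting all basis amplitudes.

The resulting statevector has amplitude sqrt(2)/2 on |000>, sqrt(2)/2 on |010>, and 0 on every other basis state.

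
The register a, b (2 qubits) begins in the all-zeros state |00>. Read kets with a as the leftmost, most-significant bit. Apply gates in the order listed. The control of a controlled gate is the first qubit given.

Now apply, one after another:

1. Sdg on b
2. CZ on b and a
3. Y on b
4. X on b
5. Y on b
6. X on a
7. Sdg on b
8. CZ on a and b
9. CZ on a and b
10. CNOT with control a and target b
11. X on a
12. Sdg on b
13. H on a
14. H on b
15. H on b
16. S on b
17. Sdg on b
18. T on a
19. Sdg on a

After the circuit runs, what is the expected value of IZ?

In the final state, IZ has expectation 1.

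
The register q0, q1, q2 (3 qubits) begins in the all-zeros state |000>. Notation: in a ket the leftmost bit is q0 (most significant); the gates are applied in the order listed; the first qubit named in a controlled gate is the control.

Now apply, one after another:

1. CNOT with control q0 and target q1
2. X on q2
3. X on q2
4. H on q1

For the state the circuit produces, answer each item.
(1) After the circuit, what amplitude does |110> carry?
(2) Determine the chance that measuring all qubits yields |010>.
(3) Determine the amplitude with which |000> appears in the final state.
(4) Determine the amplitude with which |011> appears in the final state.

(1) The final state's coefficient on |110> equals 0. Key observation: steps 2-3 multiply out to the identity, so the circuit reduces to the remaining gates.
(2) The probability of measuring |010> is 1/2.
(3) |000> carries amplitude sqrt(2)/2 in the final state.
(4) |011> carries amplitude 0 in the final state.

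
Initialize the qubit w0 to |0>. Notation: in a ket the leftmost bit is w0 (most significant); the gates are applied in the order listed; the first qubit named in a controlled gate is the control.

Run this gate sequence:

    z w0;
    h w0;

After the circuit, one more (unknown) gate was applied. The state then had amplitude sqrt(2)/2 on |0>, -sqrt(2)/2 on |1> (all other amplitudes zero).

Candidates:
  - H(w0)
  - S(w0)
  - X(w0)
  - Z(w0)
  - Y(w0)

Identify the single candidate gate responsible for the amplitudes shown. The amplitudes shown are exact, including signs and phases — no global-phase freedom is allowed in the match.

The applied gate was Z(w0).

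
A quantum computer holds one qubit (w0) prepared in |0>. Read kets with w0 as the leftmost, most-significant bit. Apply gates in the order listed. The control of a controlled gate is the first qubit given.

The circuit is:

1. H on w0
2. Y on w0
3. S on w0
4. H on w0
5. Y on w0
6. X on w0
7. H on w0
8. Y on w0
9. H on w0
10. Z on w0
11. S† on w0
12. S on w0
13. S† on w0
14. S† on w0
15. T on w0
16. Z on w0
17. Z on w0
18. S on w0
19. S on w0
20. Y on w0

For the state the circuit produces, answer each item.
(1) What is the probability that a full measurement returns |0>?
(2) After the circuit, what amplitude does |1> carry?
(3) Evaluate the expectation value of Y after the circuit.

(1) Outcome |0> occurs with probability 1/2.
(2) |1> carries amplitude 1/2 + I/2 in the final state.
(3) The expectation value of Y is sqrt(2)/2.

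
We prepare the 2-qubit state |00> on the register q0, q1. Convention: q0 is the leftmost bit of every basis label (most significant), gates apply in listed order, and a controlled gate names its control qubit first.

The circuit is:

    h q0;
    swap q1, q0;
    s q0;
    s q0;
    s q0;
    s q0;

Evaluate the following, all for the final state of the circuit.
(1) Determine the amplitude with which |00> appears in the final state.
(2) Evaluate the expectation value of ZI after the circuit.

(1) The amplitude on |00> is sqrt(2)/2. Key observation: gates 3-6 undo each other exactly, leaving only the rest of the circuit to track.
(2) In the final state, ZI has expectation 1.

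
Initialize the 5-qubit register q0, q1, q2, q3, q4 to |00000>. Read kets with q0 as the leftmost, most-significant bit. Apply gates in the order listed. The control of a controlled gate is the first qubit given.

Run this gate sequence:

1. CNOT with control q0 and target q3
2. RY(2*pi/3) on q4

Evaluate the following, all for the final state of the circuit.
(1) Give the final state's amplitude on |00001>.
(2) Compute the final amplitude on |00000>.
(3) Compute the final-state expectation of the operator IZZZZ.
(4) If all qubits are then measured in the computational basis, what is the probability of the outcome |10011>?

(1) The final state's coefficient on |00001> equals sqrt(3)/2.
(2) The amplitude on |00000> is 1/2.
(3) The expectation value of IZZZZ is -1/2.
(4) Outcome |10011> occurs with probability 0.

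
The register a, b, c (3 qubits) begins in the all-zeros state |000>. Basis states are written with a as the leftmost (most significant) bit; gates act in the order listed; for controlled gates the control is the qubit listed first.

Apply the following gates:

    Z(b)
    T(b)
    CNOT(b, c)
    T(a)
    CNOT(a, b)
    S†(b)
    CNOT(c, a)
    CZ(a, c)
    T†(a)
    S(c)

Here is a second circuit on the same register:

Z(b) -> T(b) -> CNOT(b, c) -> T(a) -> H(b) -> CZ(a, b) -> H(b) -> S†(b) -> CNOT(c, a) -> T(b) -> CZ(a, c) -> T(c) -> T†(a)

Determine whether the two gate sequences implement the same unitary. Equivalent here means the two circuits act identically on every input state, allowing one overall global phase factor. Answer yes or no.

No — the two circuits implement different unitaries, even allowing a global phase.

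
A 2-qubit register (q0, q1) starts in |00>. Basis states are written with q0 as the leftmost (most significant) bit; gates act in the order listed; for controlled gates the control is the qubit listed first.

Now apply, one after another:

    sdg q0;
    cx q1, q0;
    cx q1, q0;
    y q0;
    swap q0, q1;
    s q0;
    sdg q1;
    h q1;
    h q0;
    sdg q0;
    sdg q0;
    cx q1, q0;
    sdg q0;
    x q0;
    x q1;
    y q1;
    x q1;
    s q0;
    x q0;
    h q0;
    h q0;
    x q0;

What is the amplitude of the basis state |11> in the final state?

|11> carries amplitude 1/2 in the final state. Key observation: gates 19-22 undo each other exactly, leaving only the rest of the circuit to track.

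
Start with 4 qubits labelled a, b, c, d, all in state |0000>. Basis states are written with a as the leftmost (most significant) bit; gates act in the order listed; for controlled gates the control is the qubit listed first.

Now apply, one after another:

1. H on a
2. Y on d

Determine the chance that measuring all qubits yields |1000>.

A full measurement returns |1000> with probability 0.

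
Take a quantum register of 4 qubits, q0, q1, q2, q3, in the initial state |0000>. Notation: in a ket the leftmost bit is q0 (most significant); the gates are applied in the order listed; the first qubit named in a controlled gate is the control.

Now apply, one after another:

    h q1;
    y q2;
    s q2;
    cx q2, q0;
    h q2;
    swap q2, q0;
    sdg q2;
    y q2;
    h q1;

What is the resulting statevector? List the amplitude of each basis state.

After the circuit, the state carries amplitude sqrt(2)/2 on |0000>, -sqrt(2)/2 on |1000>, and 0 on every other basis state.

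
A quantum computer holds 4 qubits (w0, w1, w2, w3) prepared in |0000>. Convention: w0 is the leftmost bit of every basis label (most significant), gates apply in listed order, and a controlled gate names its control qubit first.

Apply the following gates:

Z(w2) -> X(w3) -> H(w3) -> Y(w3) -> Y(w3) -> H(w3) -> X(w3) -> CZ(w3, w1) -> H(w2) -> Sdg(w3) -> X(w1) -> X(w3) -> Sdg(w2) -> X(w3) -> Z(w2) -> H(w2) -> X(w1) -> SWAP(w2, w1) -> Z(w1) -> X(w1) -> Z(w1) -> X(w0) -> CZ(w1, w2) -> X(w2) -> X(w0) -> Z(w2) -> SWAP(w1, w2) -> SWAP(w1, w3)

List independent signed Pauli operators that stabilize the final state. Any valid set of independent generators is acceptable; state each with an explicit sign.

The final state is stabilized by the group generated by +IIYI, +ZIII, +IZII, -IIIZ; other independent generating sets are equally valid. Key observation: steps 2-7 multiply out to the identity, so the circuit reduces to the remaining gates.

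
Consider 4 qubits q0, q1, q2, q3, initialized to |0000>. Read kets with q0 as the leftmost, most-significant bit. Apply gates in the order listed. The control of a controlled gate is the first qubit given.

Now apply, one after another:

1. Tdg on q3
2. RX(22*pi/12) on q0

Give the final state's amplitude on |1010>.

The amplitude on |1010> is 0.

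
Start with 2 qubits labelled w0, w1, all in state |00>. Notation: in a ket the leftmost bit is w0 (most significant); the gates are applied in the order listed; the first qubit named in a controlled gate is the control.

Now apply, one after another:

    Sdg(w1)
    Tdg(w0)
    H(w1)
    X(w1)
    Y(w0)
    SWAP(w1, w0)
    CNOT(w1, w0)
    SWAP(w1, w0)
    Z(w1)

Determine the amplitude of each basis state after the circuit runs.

The resulting statevector has amplitude 0 on |00>, 0 on |01>, sqrt(2)*I/2 on |10>, -sqrt(2)*I/2 on |11>.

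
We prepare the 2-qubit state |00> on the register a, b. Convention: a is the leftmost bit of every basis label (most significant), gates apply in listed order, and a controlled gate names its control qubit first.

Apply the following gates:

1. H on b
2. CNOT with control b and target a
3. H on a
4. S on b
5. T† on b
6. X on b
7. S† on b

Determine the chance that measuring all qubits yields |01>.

Outcome |01> occurs with probability 1/4.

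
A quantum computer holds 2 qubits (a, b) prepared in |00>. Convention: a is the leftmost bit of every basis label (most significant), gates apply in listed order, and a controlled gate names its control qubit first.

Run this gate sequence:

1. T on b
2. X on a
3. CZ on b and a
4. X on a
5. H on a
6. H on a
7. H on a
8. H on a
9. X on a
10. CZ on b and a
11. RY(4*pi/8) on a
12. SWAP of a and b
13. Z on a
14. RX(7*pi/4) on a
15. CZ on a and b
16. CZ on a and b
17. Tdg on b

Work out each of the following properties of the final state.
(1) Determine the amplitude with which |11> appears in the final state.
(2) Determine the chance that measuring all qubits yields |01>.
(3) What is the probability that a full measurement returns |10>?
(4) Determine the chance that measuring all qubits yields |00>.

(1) The amplitude on |11> is -sqrt(4 - 2*sqrt(2))*exp(I*pi/4)/4.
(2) The probability of measuring |01> is sqrt(2)/8 + 1/4.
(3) A full measurement returns |10> with probability 1/4 - sqrt(2)/8.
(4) Outcome |00> occurs with probability sqrt(2)/8 + 1/4.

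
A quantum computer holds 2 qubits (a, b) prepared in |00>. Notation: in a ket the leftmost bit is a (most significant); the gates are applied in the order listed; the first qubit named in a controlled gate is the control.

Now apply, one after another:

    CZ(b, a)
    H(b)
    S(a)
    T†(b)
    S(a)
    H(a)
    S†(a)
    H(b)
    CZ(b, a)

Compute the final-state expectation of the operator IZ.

In the final state, IZ has expectation sqrt(2)/2.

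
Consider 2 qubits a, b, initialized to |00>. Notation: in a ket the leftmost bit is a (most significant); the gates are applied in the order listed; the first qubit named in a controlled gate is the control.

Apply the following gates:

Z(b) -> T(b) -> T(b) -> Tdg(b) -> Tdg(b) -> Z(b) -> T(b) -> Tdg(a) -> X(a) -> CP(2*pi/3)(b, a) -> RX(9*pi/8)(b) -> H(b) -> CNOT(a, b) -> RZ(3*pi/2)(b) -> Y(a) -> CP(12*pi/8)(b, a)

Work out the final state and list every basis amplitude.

The final amplitudes are -sqrt(2)*exp(5*I*pi/16)/2 on |00>, -sqrt(2)*(sin(pi/16) + I*cos(pi/16))*exp(I*pi/4)/2 on |01>, 0 on |10>, 0 on |11>. Key observation: gates 1-6 undo each other exactly, leaving only the rest of the circuit to track.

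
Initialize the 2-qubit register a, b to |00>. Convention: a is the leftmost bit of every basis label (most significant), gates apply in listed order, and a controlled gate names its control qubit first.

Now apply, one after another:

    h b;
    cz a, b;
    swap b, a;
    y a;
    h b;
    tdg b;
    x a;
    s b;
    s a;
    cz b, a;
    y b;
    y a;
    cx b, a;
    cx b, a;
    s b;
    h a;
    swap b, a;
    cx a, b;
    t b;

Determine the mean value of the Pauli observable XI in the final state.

The observable XI averages to sqrt(2)/2. Key observation: the block from step 13 through step 14 cancels to the identity and can be dropped.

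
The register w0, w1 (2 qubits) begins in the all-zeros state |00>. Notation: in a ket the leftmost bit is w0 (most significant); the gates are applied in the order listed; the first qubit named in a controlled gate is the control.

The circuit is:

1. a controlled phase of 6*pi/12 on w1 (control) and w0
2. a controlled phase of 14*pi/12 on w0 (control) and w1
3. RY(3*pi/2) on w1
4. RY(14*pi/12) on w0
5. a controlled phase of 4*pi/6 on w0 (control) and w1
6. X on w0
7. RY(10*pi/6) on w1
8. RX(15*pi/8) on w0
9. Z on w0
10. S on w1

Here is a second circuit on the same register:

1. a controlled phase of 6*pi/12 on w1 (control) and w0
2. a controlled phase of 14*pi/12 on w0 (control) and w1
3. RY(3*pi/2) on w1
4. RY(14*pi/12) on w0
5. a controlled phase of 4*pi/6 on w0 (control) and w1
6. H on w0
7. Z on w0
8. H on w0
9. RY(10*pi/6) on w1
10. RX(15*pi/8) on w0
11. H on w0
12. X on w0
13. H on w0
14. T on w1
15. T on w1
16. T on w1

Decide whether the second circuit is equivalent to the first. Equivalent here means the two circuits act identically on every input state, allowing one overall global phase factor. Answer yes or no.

No — the two circuits implement different unitaries, even allowing a global phase.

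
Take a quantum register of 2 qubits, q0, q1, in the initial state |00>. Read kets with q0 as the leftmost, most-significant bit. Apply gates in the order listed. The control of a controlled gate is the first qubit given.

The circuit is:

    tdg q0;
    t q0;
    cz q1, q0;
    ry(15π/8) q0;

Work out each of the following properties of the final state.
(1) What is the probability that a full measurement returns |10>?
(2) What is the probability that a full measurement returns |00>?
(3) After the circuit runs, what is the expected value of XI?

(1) The probability of measuring |10> is sin(pi/16)**2.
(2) A full measurement returns |00> with probability cos(pi/16)**2.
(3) In the final state, XI has expectation -sqrt(2 - sqrt(2))/2.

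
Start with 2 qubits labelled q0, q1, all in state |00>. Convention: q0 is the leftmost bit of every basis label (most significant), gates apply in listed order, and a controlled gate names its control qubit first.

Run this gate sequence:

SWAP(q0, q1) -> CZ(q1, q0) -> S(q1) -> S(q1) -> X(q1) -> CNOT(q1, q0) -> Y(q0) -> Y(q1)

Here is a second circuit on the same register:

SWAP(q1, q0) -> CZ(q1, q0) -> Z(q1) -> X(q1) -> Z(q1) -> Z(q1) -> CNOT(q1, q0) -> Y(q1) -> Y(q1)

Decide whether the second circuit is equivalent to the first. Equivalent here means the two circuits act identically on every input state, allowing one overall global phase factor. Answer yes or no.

No — the two circuits implement different unitaries, even allowing a global phase.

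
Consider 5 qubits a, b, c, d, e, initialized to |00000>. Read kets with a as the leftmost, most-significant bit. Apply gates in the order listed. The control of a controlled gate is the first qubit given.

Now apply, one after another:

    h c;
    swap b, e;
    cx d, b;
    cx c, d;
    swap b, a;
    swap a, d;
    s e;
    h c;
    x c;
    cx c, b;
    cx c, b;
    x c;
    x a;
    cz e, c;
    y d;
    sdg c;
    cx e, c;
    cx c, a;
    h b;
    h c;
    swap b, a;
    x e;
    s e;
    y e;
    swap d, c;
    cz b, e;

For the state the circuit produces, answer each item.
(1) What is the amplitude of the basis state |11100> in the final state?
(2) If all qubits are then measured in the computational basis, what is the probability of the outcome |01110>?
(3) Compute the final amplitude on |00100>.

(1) The final state's coefficient on |11100> equals -1/4 + I/4. Key observation: steps 9-12 multiply out to the identity, so the circuit reduces to the remaining gates.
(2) The probability of measuring |01110> is 1/8.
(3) The amplitude on |00100> is 1/4 + I/4.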